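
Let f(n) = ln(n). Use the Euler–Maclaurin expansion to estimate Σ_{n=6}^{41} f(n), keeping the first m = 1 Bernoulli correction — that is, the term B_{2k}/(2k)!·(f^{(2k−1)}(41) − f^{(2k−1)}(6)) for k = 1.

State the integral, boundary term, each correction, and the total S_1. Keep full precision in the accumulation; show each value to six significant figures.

The integral term ∫_6^41 ln(x) dx = 106.506.
½[f(6) + f(41)] = ½[1.79176 + 3.71357] = 2.75267.
So far: 109.259.
Correction k=1: B_{2}/2! · (f^{(1)}(41) − f^{(1)}(6)) = 1/12 · (0.0243902 − 0.166667) = -0.0118564.

S_1 ≈ 109.247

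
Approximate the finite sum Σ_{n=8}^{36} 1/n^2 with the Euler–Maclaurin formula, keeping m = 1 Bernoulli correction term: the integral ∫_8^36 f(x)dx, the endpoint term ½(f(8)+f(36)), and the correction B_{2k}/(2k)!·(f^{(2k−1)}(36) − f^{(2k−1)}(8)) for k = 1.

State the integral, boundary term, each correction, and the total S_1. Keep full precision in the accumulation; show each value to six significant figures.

S_1 ≈ 0.105742

∫_8^36 1/x^2 dx evaluates to 0.0972222.
Endpoint term: (f(8) + f(36))/2 = (0.0156250 + 0.000771605)/2 = 0.00819830.
Running total after boundary: 0.105421.
Order-1 term: 1/12 · (-4.28669e-05 − (-0.00390625)) = 0.000321949.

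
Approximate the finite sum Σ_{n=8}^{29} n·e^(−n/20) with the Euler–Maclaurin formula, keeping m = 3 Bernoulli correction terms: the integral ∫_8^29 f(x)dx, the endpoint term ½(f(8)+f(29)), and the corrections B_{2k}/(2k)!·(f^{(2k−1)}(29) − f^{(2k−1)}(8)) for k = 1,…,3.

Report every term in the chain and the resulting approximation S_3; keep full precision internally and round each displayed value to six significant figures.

∫_8^29 x·e^(−x/20) dx evaluates to 145.500.
½[f(8) + f(29)] = ½[5.36256 + 6.80254] = 6.08255.
Integral + boundary = 151.583.
Order-1 term: 1/12 · (-0.105557 − 0.402192) = -0.0423124.
Partial sum through k=1: 151.541.
Order-2 term: −1/720 · (0.000908960 − 0.00435708) = 4.78906e-06.
Partial sum through k=2: 151.541.
Order-3 term: 1/30240 · (5.20453e-06 − 1.92717e-05) = -4.65184e-10.

S_3 ≈ 151.541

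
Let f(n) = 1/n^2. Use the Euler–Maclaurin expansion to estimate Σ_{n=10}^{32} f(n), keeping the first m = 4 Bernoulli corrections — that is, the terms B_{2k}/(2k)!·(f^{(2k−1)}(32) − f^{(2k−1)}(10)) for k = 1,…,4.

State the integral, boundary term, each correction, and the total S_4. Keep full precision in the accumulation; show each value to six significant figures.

S_4 ≈ 0.0743995

Integral: ∫_10^32 1/x^2 dx = 0.0687500.
Endpoint term: (f(10) + f(32))/2 = (0.0100000 + 0.000976562)/2 = 0.00548828.
Running total after boundary: 0.0742383.
Order-1 term: 1/12 · (-6.10352e-05 − (-0.00200000)) = 0.000161580.
Running total after k=1: 0.0743999.
Order-2 term: −1/720 · (-7.15256e-07 − (-0.000240000)) = -3.32340e-07.
Running total after k=2: 0.0743995.
Order-3 term: 1/30240 · (-2.09548e-08 − (-7.20000e-05)) = 2.38026e-09.
Running total after k=3: 0.0743995.
Order-4 term: −1/1209600 · (-1.14596e-09 − (-4.03200e-05)) = -3.33324e-11.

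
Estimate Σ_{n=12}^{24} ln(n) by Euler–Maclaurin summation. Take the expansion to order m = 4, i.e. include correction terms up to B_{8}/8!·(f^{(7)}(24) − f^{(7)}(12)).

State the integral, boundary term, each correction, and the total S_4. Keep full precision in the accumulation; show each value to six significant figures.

∫_12^24 ln(x) dx evaluates to 34.4544.
½[f(12) + f(24)] = ½[2.48491 + 3.17805] = 2.83148.
Running total after boundary: 37.2859.
Correction k=1: B_{2}/2! · (f^{(1)}(24) − f^{(1)}(12)) = 1/12 · (0.0416667 − 0.0833333) = -0.00347222.
Running total after k=1: 37.2824.
Correction k=2: B_{4}/4! · (f^{(3)}(24) − f^{(3)}(12)) = −1/720 · (0.000144676 − 0.00115741) = 1.40657e-06.
Running total after k=2: 37.2824.
Correction k=3: B_{6}/6! · (f^{(5)}(24) − f^{(5)}(12)) = 1/30240 · (3.01408e-06 − 9.64506e-05) = -3.08983e-09.
Running total after k=3: 37.2824.
Correction k=4: B_{8}/8! · (f^{(7)}(24) − f^{(7)}(12)) = −1/1209600 · (1.56983e-07 − 2.00939e-05) = 1.64822e-11.

S_4 ≈ 37.2824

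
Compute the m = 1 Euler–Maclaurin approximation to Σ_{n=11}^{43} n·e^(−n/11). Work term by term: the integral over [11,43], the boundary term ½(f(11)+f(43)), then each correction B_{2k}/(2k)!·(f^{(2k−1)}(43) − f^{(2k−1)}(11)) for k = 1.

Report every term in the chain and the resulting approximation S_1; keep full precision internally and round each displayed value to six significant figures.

S_1 ≈ 79.5617

The integral term ∫_11^43 x·e^(−x/11) dx = 77.1119.
½[f(11) + f(43)] = ½[4.04667 + 0.862525] = 2.45460.
Running total after boundary: 79.5665.
Order-1 term: 1/12 · (-0.0583527 − 0.00000) = -0.00486272.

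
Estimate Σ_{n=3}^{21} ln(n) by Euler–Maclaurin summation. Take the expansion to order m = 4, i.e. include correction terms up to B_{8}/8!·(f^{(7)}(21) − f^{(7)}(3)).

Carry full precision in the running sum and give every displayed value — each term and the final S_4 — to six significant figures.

S_4 ≈ 44.6870

The integral term ∫_3^21 ln(x) dx = 42.6391.
Boundary: ½(f(3) + f(21)) = ½(1.09861 + 3.04452) = 2.07157.
Running total after boundary: 44.7107.
k=1: B_{2}/(2)! × [f^{(1)}(21) − f^{(1)}(3)] = 1/12 × (0.0476190 − 0.333333) = -0.0238095.
After k=1: 44.6869.
k=2: B_{4}/(4)! × [f^{(3)}(21) − f^{(3)}(3)] = −1/720 × (0.000215959 − 0.0740741) = 0.000102581.
After k=2: 44.6870.
k=3: B_{6}/(6)! × [f^{(5)}(21) − f^{(5)}(3)] = 1/30240 × (5.87645e-06 − 0.0987654) = -3.26586e-06.
After k=3: 44.6870.
k=4: B_{8}/(8)! × [f^{(7)}(21) − f^{(7)}(3)] = −1/1209600 × (3.99758e-07 − 0.329218) = 2.72171e-07.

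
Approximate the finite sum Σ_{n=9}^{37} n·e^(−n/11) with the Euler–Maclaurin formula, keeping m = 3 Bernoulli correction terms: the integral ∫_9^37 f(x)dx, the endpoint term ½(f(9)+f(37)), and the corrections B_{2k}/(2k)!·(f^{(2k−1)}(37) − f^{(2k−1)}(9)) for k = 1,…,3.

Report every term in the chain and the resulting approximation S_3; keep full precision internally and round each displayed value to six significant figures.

The integral term ∫_9^37 x·e^(−x/11) dx = 78.7977.
Endpoint term: (f(9) + f(37))/2 = (3.97110 + 1.28054)/2 = 2.62582.
Integral + boundary = 81.4235.
Order-1 term: 1/12 · (-0.0818035 − 0.0802242) = -0.0135023.
After k=1: 81.4100.
Order-2 term: −1/720 · (-0.000104010 − 0.00795612) = 1.11946e-05.
After k=2: 81.4100.
Order-3 term: 1/30240 · (3.86812e-06 − 0.000126027) = -4.03964e-09.

S_3 ≈ 81.4100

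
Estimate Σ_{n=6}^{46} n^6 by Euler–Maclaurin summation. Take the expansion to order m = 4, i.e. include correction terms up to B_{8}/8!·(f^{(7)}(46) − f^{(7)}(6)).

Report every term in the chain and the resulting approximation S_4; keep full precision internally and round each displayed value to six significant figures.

∫_6^46 x^6 dx evaluates to 6.22596e+10.
Boundary: ½(f(6) + f(46)) = ½(46656.0 + 9.47430e+09) = 4.73717e+09.
Integral + boundary = 6.69968e+10.
Correction k=1: B_{2}/2! · (f^{(1)}(46) − f^{(1)}(6)) = 1/12 · (1.23578e+09 − 46656.0) = 1.02978e+08.
Running total after k=1: 6.70998e+10.
Correction k=2: B_{4}/4! · (f^{(3)}(46) − f^{(3)}(6)) = −1/720 · (1.16803e+07 − 25920.0) = -16186.7.
Running total after k=2: 6.70998e+10.
Correction k=3: B_{6}/6! · (f^{(5)}(46) − f^{(5)}(6)) = 1/30240 · (33120.0 − 4320.00) = 0.952381.
Running total after k=3: 6.70998e+10.
Correction k=4: B_{8}/8! · (f^{(7)}(46) − f^{(7)}(6)) = −1/1209600 · (0.00000 − 0.00000) = 0.00000.

S_4 ≈ 6.70998e+10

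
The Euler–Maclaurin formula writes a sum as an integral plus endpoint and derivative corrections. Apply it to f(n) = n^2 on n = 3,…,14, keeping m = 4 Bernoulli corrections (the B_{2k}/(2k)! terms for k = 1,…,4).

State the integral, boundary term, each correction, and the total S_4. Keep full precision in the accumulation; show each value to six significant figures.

∫_3^14 x^2 dx evaluates to 905.667.
Endpoint term: (f(3) + f(14))/2 = (9.00000 + 196.000)/2 = 102.500.
Running total after boundary: 1008.17.
k=1: B_{2}/(2)! × [f^{(1)}(14) − f^{(1)}(3)] = 1/12 × (28.0000 − 6.00000) = 1.83333.
Running total after k=1: 1010.00.
k=2: B_{4}/(4)! × [f^{(3)}(14) − f^{(3)}(3)] = −1/720 × (0.00000 − 0.00000) = 0.00000.
Running total after k=2: 1010.00.
k=3: B_{6}/(6)! × [f^{(5)}(14) − f^{(5)}(3)] = 1/30240 × (0.00000 − 0.00000) = 0.00000.
Running total after k=3: 1010.00.
k=4: B_{8}/(8)! × [f^{(7)}(14) − f^{(7)}(3)] = −1/1209600 × (0.00000 − 0.00000) = 0.00000.

S_4 ≈ 1010.00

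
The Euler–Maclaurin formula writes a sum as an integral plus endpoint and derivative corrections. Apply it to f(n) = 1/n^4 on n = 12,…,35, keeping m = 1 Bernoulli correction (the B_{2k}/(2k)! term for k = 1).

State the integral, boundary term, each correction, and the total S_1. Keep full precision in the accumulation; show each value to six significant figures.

∫_12^35 1/x^4 dx evaluates to 0.000185127.
Endpoint term: (f(12) + f(35))/2 = (4.82253e-05 + 6.66389e-07)/2 = 2.44458e-05.
Integral + boundary = 0.000209573.
Order-1 term: 1/12 · (-7.61587e-08 − (-1.60751e-05)) = 1.33325e-06.

S_1 ≈ 0.000210906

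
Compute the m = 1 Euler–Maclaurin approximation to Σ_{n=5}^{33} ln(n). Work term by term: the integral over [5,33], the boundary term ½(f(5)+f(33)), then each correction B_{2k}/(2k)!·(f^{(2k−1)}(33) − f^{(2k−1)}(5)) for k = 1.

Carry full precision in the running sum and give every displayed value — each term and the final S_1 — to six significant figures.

The integral term ∫_5^33 ln(x) dx = 79.3376.
Boundary: ½(f(5) + f(33)) = ½(1.60944 + 3.49651) = 2.55297.
So far: 81.8905.
Correction k=1: B_{2}/2! · (f^{(1)}(33) − f^{(1)}(5)) = 1/12 · (0.0303030 − 0.200000) = -0.0141414.

S_1 ≈ 81.8764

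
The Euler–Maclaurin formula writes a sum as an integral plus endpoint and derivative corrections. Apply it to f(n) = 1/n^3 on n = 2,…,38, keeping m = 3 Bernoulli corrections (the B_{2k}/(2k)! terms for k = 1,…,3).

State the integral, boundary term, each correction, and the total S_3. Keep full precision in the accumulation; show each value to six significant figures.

S_3 ≈ 0.201811

Integral: ∫_2^38 1/x^3 dx = 0.124654.
Boundary: ½(f(2) + f(38)) = ½(0.125000 + 1.82242e-05) = 0.0625091.
Integral + boundary = 0.187163.
Correction k=1: B_{2}/2! · (f^{(1)}(38) − f^{(1)}(2)) = 1/12 · (-1.43876e-06 − (-0.187500)) = 0.0156249.
Partial sum through k=1: 0.202788.
Correction k=2: B_{4}/4! · (f^{(3)}(38) − f^{(3)}(2)) = −1/720 · (-1.99274e-08 − (-0.937500)) = -0.00130208.
Partial sum through k=2: 0.201486.
Correction k=3: B_{6}/6! · (f^{(5)}(38) − f^{(5)}(2)) = 1/30240 · (-5.79605e-10 − (-9.84375)) = 0.000325521.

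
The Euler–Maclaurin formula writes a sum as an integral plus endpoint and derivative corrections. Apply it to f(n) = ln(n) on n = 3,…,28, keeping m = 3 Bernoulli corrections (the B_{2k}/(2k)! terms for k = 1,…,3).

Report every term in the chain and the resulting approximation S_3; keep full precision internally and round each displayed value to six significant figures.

S_3 ≈ 67.1966

∫_3^28 ln(x) dx evaluates to 65.0059.
Boundary: ½(f(3) + f(28)) = ½(1.09861 + 3.33220) = 2.21541.
So far: 67.2213.
k=1: B_{2}/(2)! × [f^{(1)}(28) − f^{(1)}(3)] = 1/12 × (0.0357143 − 0.333333) = -0.0248016.
Partial sum through k=1: 67.1965.
k=2: B_{4}/(4)! × [f^{(3)}(28) − f^{(3)}(3)] = −1/720 × (9.11079e-05 − 0.0740741) = 0.000102754.
Partial sum through k=2: 67.1966.
k=3: B_{6}/(6)! × [f^{(5)}(28) − f^{(5)}(3)] = 1/30240 × (1.39451e-06 − 0.0987654) = -3.26601e-06.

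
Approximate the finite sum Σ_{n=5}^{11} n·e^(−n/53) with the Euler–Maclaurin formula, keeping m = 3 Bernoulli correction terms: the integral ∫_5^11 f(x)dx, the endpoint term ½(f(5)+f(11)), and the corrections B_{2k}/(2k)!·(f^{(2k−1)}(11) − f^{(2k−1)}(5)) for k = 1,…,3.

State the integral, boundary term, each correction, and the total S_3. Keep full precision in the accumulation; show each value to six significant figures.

Integral: ∫_5^11 x·e^(−x/53) dx = 41.0049.
Endpoint term: (f(5) + f(11))/2 = (4.54987 + 8.93832)/2 = 6.74410.
So far: 47.7490.
k=1: B_{2}/(2)! × [f^{(1)}(11) − f^{(1)}(5)] = 1/12 × (0.643927 − 0.824127) = -0.0150167.
Running total after k=1: 47.7340.
k=2: B_{4}/(4)! × [f^{(3)}(11) − f^{(3)}(5)] = −1/720 × (0.000807788 − 0.000941287) = 1.85415e-07.
Running total after k=2: 47.7340.
k=3: B_{6}/(6)! × [f^{(5)}(11) − f^{(5)}(5)] = 1/30240 × (4.93535e-07 − 5.65748e-07) = -2.38799e-12.

S_3 ≈ 47.7340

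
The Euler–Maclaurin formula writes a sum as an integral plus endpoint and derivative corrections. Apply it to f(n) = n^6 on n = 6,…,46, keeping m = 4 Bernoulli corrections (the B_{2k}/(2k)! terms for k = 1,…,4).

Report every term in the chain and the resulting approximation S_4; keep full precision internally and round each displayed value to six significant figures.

The integral term ∫_6^46 x^6 dx = 6.22596e+10.
Boundary: ½(f(6) + f(46)) = ½(46656.0 + 9.47430e+09) = 4.73717e+09.
Integral + boundary = 6.69968e+10.
k=1: B_{2}/(2)! × [f^{(1)}(46) − f^{(1)}(6)] = 1/12 × (1.23578e+09 − 46656.0) = 1.02978e+08.
After k=1: 6.70998e+10.
k=2: B_{4}/(4)! × [f^{(3)}(46) − f^{(3)}(6)] = −1/720 × (1.16803e+07 − 25920.0) = -16186.7.
After k=2: 6.70998e+10.
k=3: B_{6}/(6)! × [f^{(5)}(46) − f^{(5)}(6)] = 1/30240 × (33120.0 − 4320.00) = 0.952381.
After k=3: 6.70998e+10.
k=4: B_{8}/(8)! × [f^{(7)}(46) − f^{(7)}(6)] = −1/1209600 × (0.00000 − 0.00000) = 0.00000.

S_4 ≈ 6.70998e+10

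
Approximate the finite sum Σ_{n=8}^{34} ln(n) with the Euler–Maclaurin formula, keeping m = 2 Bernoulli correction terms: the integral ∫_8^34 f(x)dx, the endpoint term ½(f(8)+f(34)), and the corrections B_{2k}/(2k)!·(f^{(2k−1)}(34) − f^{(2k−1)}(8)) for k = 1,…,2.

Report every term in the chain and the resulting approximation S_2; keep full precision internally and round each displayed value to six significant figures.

Integral: ∫_8^34 ln(x) dx = 77.2607.
Boundary: ½(f(8) + f(34)) = ½(2.07944 + 3.52636) = 2.80290.
So far: 80.0636.
Correction k=1: B_{2}/2! · (f^{(1)}(34) − f^{(1)}(8)) = 1/12 · (0.0294118 − 0.125000) = -0.00796569.
Running total after k=1: 80.0557.
Correction k=2: B_{4}/4! · (f^{(3)}(34) − f^{(3)}(8)) = −1/720 · (5.08854e-05 − 0.00390625) = 5.35467e-06.

S_2 ≈ 80.0557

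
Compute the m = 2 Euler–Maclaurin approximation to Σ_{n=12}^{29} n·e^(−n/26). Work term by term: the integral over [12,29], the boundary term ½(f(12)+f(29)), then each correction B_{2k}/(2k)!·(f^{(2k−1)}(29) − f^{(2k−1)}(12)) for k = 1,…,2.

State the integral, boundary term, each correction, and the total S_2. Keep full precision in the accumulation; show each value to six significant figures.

The integral term ∫_12^29 x·e^(−x/26) dx = 154.011.
Endpoint term: (f(12) + f(29))/2 = (7.56376 + 9.50589)/2 = 8.53482.
So far: 162.546.
Order-1 term: 1/12 · (-0.0378218 − 0.339399) = -0.0314351.
Running total after k=1: 162.514.
Order-2 term: −1/720 · (0.000913841 − 0.00236690) = 2.01814e-06.

S_2 ≈ 162.514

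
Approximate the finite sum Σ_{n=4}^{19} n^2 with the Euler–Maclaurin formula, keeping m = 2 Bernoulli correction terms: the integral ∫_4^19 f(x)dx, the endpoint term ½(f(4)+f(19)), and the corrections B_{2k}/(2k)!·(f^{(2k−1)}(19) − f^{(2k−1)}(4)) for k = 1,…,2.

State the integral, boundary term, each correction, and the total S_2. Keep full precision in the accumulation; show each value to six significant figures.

S_2 ≈ 2456.00

∫_4^19 x^2 dx evaluates to 2265.00.
Boundary: ½(f(4) + f(19)) = ½(16.0000 + 361.000) = 188.500.
So far: 2453.50.
Order-1 term: 1/12 · (38.0000 − 8.00000) = 2.50000.
Running total after k=1: 2456.00.
Order-2 term: −1/720 · (0.00000 − 0.00000) = 0.00000.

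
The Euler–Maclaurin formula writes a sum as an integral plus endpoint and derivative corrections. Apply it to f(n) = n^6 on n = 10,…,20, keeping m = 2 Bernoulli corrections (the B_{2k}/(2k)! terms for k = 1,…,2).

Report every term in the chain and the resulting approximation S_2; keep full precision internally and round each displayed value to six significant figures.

Integral: ∫_10^20 x^6 dx = 1.81429e+08.
Endpoint term: (f(10) + f(20))/2 = (1.00000e+06 + 6.40000e+07)/2 = 3.25000e+07.
Integral + boundary = 2.13929e+08.
k=1: B_{2}/(2)! × [f^{(1)}(20) − f^{(1)}(10)] = 1/12 × (1.92000e+07 − 600000) = 1.55000e+06.
Running total after k=1: 2.15479e+08.
k=2: B_{4}/(4)! × [f^{(3)}(20) − f^{(3)}(10)] = −1/720 × (960000 − 120000) = -1166.67.

S_2 ≈ 2.15477e+08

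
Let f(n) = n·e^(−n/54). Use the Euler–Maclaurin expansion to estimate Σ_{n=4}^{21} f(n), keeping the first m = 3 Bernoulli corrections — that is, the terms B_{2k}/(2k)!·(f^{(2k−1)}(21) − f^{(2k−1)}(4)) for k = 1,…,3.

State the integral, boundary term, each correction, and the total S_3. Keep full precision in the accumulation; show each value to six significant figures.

S_3 ≈ 172.193

The integral term ∫_4^21 x·e^(−x/54) dx = 163.256.
Endpoint term: (f(4) + f(21))/2 = (3.71441 + 14.2340)/2 = 8.97421.
Integral + boundary = 172.230.
Order-1 term: 1/12 · (0.414217 − 0.859818) = -0.0371334.
Running total after k=1: 172.193.
Order-2 term: −1/720 · (0.000606940 − 0.000931764) = 4.51145e-07.
Running total after k=2: 172.193.
Order-3 term: 1/30240 · (3.67568e-07 − 5.37951e-07) = -5.63435e-12.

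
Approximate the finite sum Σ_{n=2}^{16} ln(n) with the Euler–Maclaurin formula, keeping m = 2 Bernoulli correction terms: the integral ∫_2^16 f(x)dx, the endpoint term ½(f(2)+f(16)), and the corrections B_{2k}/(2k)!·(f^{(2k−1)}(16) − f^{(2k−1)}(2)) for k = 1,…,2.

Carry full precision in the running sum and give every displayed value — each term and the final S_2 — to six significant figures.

Integral: ∫_2^16 ln(x) dx = 28.9751.
Boundary: ½(f(2) + f(16)) = ½(0.693147 + 2.77259) = 1.73287.
So far: 30.7080.
k=1: B_{2}/(2)! × [f^{(1)}(16) − f^{(1)}(2)] = 1/12 × (0.0625000 − 0.500000) = -0.0364583.
Partial sum through k=1: 30.6715.
k=2: B_{4}/(4)! × [f^{(3)}(16) − f^{(3)}(2)] = −1/720 × (0.000488281 − 0.250000) = 0.000346544.

S_2 ≈ 30.6719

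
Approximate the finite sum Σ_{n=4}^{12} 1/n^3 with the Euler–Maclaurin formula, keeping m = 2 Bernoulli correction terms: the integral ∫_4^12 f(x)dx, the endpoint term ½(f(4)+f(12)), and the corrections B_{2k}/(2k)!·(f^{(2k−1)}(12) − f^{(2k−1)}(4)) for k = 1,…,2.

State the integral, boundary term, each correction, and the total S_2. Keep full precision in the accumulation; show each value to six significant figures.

S_2 ≈ 0.0368238

Integral: ∫_4^12 1/x^3 dx = 0.0277778.
½[f(4) + f(12)] = ½[0.0156250 + 0.000578704] = 0.00810185.
So far: 0.0358796.
k=1: B_{2}/(2)! × [f^{(1)}(12) − f^{(1)}(4)] = 1/12 × (-0.000144676 − (-0.0117188)) = 0.000964506.
After k=1: 0.0368441.
k=2: B_{4}/(4)! × [f^{(3)}(12) − f^{(3)}(4)] = −1/720 × (-2.00939e-05 − (-0.0146484)) = -2.03171e-05.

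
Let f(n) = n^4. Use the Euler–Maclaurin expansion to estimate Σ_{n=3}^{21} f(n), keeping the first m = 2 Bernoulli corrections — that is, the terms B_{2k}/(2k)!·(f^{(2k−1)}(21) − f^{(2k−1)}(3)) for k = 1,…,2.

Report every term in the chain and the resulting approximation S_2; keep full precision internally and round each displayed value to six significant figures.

∫_3^21 x^4 dx evaluates to 816772.
Boundary: ½(f(3) + f(21)) = ½(81.0000 + 194481) = 97281.0.
Running total after boundary: 914053.
Correction k=1: B_{2}/2! · (f^{(1)}(21) − f^{(1)}(3)) = 1/12 · (37044.0 − 108.000) = 3078.00.
Partial sum through k=1: 917131.
Correction k=2: B_{4}/4! · (f^{(3)}(21) − f^{(3)}(3)) = −1/720 · (504.000 − 72.0000) = -0.600000.

S_2 ≈ 917130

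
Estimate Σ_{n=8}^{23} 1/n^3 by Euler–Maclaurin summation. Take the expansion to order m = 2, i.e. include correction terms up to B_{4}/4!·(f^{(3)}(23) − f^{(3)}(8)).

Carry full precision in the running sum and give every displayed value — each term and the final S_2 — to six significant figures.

Integral: ∫_8^23 1/x^3 dx = 0.00686732.
Boundary: ½(f(8) + f(23)) = ½(0.00195312 + 8.21895e-05) = 0.00101766.
So far: 0.00788498.
Order-1 term: 1/12 · (-1.07204e-05 − (-0.000732422)) = 6.01418e-05.
After k=1: 0.00794512.
Order-2 term: −1/720 · (-4.05307e-07 − (-0.000228882)) = -3.17329e-07.

S_2 ≈ 0.00794480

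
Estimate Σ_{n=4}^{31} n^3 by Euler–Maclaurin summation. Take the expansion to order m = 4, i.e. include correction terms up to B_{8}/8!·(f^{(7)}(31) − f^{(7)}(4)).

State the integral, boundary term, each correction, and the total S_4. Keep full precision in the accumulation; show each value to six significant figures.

S_4 ≈ 245980

∫_4^31 x^3 dx evaluates to 230816.
½[f(4) + f(31)] = ½[64.0000 + 29791.0] = 14927.5.
So far: 245744.
Order-1 term: 1/12 · (2883.00 − 48.0000) = 236.250.
Running total after k=1: 245980.
Order-2 term: −1/720 · (6.00000 − 6.00000) = 0.00000.
Running total after k=2: 245980.
Order-3 term: 1/30240 · (0.00000 − 0.00000) = 0.00000.
Running total after k=3: 245980.
Order-4 term: −1/1209600 · (0.00000 − 0.00000) = 0.00000.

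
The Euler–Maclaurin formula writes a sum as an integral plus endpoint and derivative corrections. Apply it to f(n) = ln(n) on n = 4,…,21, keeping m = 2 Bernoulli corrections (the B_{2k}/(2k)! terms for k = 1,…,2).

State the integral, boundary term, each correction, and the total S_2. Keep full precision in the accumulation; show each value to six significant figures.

S_2 ≈ 43.5884

The integral term ∫_4^21 ln(x) dx = 41.3898.
Boundary: ½(f(4) + f(21)) = ½(1.38629 + 3.04452) = 2.21541.
Running total after boundary: 43.6052.
Order-1 term: 1/12 · (0.0476190 − 0.250000) = -0.0168651.
Running total after k=1: 43.5883.
Order-2 term: −1/720 · (0.000215959 − 0.0312500) = 4.31028e-05.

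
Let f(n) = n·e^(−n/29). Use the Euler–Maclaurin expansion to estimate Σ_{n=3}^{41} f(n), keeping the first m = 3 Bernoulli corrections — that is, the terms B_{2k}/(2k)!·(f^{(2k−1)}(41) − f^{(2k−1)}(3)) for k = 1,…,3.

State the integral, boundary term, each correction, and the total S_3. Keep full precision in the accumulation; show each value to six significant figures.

Integral: ∫_3^41 x·e^(−x/29) dx = 343.064.
Boundary: ½(f(3) + f(41)) = ½(2.70517 + 9.97198) = 6.33857.
Integral + boundary = 349.403.
Correction k=1: B_{2}/2! · (f^{(1)}(41) − f^{(1)}(3)) = 1/12 · (-0.100642 − 0.808441) = -0.0757569.
Running total after k=1: 349.327.
Correction k=2: B_{4}/4! · (f^{(3)}(41) − f^{(3)}(3)) = −1/720 · (0.000458734 − 0.00310569) = 3.67633e-06.
Running total after k=2: 349.327.
Correction k=3: B_{6}/6! · (f^{(5)}(41) − f^{(5)}(3)) = 1/30240 · (1.23322e-06 − 6.24268e-06) = -1.65657e-10.

S_3 ≈ 349.327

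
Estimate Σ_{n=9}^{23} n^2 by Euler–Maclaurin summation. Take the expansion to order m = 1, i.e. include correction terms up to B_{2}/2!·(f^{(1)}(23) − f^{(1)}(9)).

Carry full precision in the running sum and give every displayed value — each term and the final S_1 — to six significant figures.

The integral term ∫_9^23 x^2 dx = 3812.67.
Boundary: ½(f(9) + f(23)) = ½(81.0000 + 529.000) = 305.000.
Integral + boundary = 4117.67.
k=1: B_{2}/(2)! × [f^{(1)}(23) − f^{(1)}(9)] = 1/12 × (46.0000 − 18.0000) = 2.33333.

S_1 ≈ 4120.00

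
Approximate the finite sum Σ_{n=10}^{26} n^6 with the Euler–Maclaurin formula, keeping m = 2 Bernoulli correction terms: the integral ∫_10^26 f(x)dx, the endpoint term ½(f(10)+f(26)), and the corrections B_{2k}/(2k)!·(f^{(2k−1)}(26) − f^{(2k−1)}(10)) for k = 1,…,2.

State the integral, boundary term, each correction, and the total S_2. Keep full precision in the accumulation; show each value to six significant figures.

Integral: ∫_10^26 x^6 dx = 1.14597e+09.
½[f(10) + f(26)] = ½[1.00000e+06 + 3.08916e+08] = 1.54958e+08.
Integral + boundary = 1.30093e+09.
k=1: B_{2}/(2)! × [f^{(1)}(26) − f^{(1)}(10)] = 1/12 × (7.12883e+07 − 600000) = 5.89069e+06.
Running total after k=1: 1.30682e+09.
k=2: B_{4}/(4)! × [f^{(3)}(26) − f^{(3)}(10)] = −1/720 × (2.10912e+06 − 120000) = -2762.67.

S_2 ≈ 1.30682e+09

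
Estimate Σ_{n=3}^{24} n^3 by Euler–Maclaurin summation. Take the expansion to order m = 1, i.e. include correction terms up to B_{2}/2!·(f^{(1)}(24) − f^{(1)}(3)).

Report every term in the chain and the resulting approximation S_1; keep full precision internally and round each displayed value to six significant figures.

S_1 ≈ 89991.0

Integral: ∫_3^24 x^3 dx = 82923.8.
½[f(3) + f(24)] = ½[27.0000 + 13824.0] = 6925.50.
Integral + boundary = 89849.2.
Correction k=1: B_{2}/2! · (f^{(1)}(24) − f^{(1)}(3)) = 1/12 · (1728.00 − 27.0000) = 141.750.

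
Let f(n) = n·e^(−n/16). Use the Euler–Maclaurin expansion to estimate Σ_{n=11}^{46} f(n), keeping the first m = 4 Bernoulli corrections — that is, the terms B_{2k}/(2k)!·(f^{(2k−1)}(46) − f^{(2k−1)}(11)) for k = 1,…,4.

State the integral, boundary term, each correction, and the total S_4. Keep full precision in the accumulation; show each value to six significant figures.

S_4 ≈ 165.300

Integral: ∫_11^46 x·e^(−x/16) dx = 161.258.
½[f(11) + f(46)] = ½[5.53115 + 2.59514] = 4.06314.
Running total after boundary: 165.322.
Order-1 term: 1/12 · (-0.105780 − 0.157135) = -0.0219096.
After k=1: 165.300.
Order-2 term: −1/720 · (2.75469e-05 − 0.00454218) = 6.27032e-06.
After k=2: 165.300.
Order-3 term: 1/30240 · (1.82929e-06 − 3.30881e-05) = -1.03369e-09.
After k=3: 165.300.
Order-4 term: −1/1209600 · (1.38710e-08 − 1.89193e-07) = 1.44942e-13.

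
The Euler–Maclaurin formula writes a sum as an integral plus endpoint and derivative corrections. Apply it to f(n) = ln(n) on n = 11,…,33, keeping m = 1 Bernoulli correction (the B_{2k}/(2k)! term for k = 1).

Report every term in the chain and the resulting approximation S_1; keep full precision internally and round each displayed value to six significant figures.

∫_11^33 ln(x) dx evaluates to 67.0079.
½[f(11) + f(33)] = ½[2.39790 + 3.49651] = 2.94720.
So far: 69.9551.
Order-1 term: 1/12 · (0.0303030 − 0.0909091) = -0.00505051.

S_1 ≈ 69.9501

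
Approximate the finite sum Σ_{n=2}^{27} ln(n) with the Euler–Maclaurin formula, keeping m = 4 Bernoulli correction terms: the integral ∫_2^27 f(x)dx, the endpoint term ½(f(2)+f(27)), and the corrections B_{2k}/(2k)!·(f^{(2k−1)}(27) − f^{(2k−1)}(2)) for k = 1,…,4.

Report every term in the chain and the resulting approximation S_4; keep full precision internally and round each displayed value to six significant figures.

S_4 ≈ 64.5575

The integral term ∫_2^27 ln(x) dx = 62.6013.
Endpoint term: (f(2) + f(27))/2 = (0.693147 + 3.29584)/2 = 1.99449.
Integral + boundary = 64.5958.
Order-1 term: 1/12 · (0.0370370 − 0.500000) = -0.0385802.
After k=1: 64.5572.
Order-2 term: −1/720 · (0.000101611 − 0.250000) = 0.000347081.
After k=2: 64.5576.
Order-3 term: 1/30240 · (1.67260e-06 − 0.750000) = -2.48015e-05.
After k=3: 64.5575.
Order-4 term: −1/1209600 · (6.88313e-08 − 5.62500) = 4.65030e-06.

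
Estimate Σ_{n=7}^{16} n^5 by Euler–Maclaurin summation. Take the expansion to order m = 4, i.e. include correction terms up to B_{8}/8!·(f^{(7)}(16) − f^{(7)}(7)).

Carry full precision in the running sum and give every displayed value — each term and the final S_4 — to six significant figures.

S_4 ≈ 3.33558e+06

∫_7^16 x^5 dx evaluates to 2.77659e+06.
½[f(7) + f(16)] = ½[16807.0 + 1.04858e+06] = 532692.
So far: 3.30929e+06.
Order-1 term: 1/12 · (327680 − 12005.0) = 26306.2.
Running total after k=1: 3.33559e+06.
Order-2 term: −1/720 · (15360.0 − 2940.00) = -17.2500.
Running total after k=2: 3.33558e+06.
Order-3 term: 1/30240 · (120.000 − 120.000) = 0.00000.
Running total after k=3: 3.33558e+06.
Order-4 term: −1/1209600 · (0.00000 − 0.00000) = 0.00000.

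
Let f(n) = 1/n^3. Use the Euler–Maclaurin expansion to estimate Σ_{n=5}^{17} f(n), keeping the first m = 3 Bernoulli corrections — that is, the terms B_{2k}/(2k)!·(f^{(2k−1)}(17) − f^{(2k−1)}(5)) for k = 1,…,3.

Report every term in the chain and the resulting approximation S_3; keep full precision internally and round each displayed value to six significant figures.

S_3 ≈ 0.0227636

∫_5^17 1/x^3 dx evaluates to 0.0182699.
Boundary: ½(f(5) + f(17)) = ½(0.00800000 + 0.000203542) = 0.00410177.
Running total after boundary: 0.0223717.
Correction k=1: B_{2}/2! · (f^{(1)}(17) − f^{(1)}(5)) = 1/12 · (-3.59191e-05 − (-0.00480000)) = 0.000397007.
Partial sum through k=1: 0.0227687.
Correction k=2: B_{4}/4! · (f^{(3)}(17) − f^{(3)}(5)) = −1/720 · (-2.48575e-06 − (-0.00384000)) = -5.32988e-06.
Partial sum through k=2: 0.0227633.
Correction k=3: B_{6}/6! · (f^{(5)}(17) − f^{(5)}(5)) = 1/30240 · (-3.61251e-07 − (-0.00645120)) = 2.13321e-07.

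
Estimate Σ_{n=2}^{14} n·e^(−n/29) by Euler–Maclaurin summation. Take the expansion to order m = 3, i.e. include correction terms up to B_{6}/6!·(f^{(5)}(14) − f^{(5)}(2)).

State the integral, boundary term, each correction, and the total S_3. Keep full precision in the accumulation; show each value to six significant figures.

The integral term ∫_2^14 x·e^(−x/29) dx = 69.5924.
Boundary: ½(f(2) + f(14)) = ½(1.86672 + 8.63910) = 5.25291.
So far: 74.8453.
Order-1 term: 1/12 · (0.319179 − 0.868989) = -0.0458176.
After k=1: 74.7995.
Order-2 term: −1/720 · (0.00184701 − 0.00325292) = 1.95265e-06.
After k=2: 74.7995.
Order-3 term: 1/30240 · (3.94114e-06 − 6.50721e-06) = -8.48567e-11.

S_3 ≈ 74.7995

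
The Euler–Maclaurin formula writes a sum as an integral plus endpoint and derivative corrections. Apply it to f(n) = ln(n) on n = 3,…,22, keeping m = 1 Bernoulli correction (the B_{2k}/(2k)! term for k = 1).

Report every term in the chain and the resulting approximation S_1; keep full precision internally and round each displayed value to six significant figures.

∫_3^22 ln(x) dx evaluates to 45.7071.
Endpoint term: (f(3) + f(22))/2 = (1.09861 + 3.09104)/2 = 2.09483.
Integral + boundary = 47.8019.
Order-1 term: 1/12 · (0.0454545 − 0.333333) = -0.0239899.

S_1 ≈ 47.7779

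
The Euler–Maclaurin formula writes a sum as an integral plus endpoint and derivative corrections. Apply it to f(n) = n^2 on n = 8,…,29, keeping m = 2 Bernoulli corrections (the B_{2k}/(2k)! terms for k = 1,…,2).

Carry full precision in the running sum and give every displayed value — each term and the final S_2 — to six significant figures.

S_2 ≈ 8415.00

Integral: ∫_8^29 x^2 dx = 7959.00.
½[f(8) + f(29)] = ½[64.0000 + 841.000] = 452.500.
Running total after boundary: 8411.50.
Correction k=1: B_{2}/2! · (f^{(1)}(29) − f^{(1)}(8)) = 1/12 · (58.0000 − 16.0000) = 3.50000.
Running total after k=1: 8415.00.
Correction k=2: B_{4}/4! · (f^{(3)}(29) − f^{(3)}(8)) = −1/720 · (0.00000 − 0.00000) = 0.00000.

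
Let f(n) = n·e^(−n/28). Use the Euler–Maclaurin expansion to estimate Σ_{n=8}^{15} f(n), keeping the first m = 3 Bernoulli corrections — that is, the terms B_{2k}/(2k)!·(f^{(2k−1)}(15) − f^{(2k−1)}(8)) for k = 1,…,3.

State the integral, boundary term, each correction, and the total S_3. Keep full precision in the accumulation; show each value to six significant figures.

S_3 ≈ 60.2200

The integral term ∫_8^15 x·e^(−x/28) dx = 52.8468.
Endpoint term: (f(8) + f(15))/2 = (6.01182 + 8.77877)/2 = 7.39529.
Running total after boundary: 60.2421.
Order-1 term: 1/12 · (0.271724 − 0.536769) = -0.0220871.
Running total after k=1: 60.2200.
Order-2 term: −1/720 · (0.00183957 − 0.00260169) = 1.05849e-06.
Running total after k=2: 60.2200.
Order-3 term: 1/30240 · (4.25072e-06 − 5.76368e-06) = -5.00318e-11.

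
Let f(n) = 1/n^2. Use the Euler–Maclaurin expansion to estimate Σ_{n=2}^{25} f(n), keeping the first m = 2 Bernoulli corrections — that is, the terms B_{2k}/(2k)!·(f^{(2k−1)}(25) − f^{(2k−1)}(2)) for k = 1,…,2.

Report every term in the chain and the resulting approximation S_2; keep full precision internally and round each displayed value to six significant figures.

S_2 ≈ 0.605581

The integral term ∫_2^25 1/x^2 dx = 0.460000.
Endpoint term: (f(2) + f(25))/2 = (0.250000 + 0.00160000)/2 = 0.125800.
Integral + boundary = 0.585800.
Correction k=1: B_{2}/2! · (f^{(1)}(25) − f^{(1)}(2)) = 1/12 · (-0.000128000 − (-0.250000)) = 0.0208227.
After k=1: 0.606623.
Correction k=2: B_{4}/4! · (f^{(3)}(25) − f^{(3)}(2)) = −1/720 · (-2.45760e-06 − (-0.750000)) = -0.00104166.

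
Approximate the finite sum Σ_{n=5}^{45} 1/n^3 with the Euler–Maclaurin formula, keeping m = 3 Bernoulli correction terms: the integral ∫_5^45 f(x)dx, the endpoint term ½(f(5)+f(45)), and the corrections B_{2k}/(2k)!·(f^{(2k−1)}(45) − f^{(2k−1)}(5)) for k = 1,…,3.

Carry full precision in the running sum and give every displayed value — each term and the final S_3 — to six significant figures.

The integral term ∫_5^45 1/x^3 dx = 0.0197531.
½[f(5) + f(45)] = ½[0.00800000 + 1.09739e-05] = 0.00400549.
So far: 0.0237586.
Order-1 term: 1/12 · (-7.31596e-07 − (-0.00480000)) = 0.000399939.
Running total after k=1: 0.0241585.
Order-2 term: −1/720 · (-7.22564e-09 − (-0.00384000)) = -5.33332e-06.
Running total after k=2: 0.0241532.
Order-3 term: 1/30240 · (-1.49865e-10 − (-0.00645120)) = 2.13333e-07.

S_3 ≈ 0.0241534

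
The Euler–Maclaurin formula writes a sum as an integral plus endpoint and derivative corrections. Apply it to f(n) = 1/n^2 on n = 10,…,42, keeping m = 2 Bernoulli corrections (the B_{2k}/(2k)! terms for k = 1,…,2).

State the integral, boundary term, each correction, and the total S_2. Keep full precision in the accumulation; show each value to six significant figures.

The integral term ∫_10^42 1/x^2 dx = 0.0761905.
½[f(10) + f(42)] = ½[0.0100000 + 0.000566893] = 0.00528345.
Integral + boundary = 0.0814739.
Order-1 term: 1/12 · (-2.69949e-05 − (-0.00200000)) = 0.000164417.
Partial sum through k=1: 0.0816383.
Order-2 term: −1/720 · (-1.83639e-07 − (-0.000240000)) = -3.33078e-07.

S_2 ≈ 0.0816380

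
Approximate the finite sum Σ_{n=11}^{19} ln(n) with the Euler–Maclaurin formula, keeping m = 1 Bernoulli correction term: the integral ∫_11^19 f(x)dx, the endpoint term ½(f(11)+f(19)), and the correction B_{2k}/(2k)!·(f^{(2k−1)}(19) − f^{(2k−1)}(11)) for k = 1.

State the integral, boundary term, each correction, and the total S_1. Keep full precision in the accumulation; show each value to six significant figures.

S_1 ≈ 24.2355

Integral: ∫_11^19 ln(x) dx = 21.5675.
Boundary: ½(f(11) + f(19)) = ½(2.39790 + 2.94444) = 2.67117.
Integral + boundary = 24.2387.
k=1: B_{2}/(2)! × [f^{(1)}(19) − f^{(1)}(11)] = 1/12 × (0.0526316 − 0.0909091) = -0.00318979.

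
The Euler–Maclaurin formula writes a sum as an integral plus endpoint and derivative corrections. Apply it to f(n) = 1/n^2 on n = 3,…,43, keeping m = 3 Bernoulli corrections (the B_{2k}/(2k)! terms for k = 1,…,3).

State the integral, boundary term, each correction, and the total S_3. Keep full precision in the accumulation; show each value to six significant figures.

S_3 ≈ 0.371948

Integral: ∫_3^43 1/x^2 dx = 0.310078.
½[f(3) + f(43)] = ½[0.111111 + 0.000540833] = 0.0558260.
Integral + boundary = 0.365903.
Correction k=1: B_{2}/2! · (f^{(1)}(43) − f^{(1)}(3)) = 1/12 · (-2.51550e-05 − (-0.0740741)) = 0.00617074.
After k=1: 0.372074.
Correction k=2: B_{4}/4! · (f^{(3)}(43) − f^{(3)}(3)) = −1/720 · (-1.63256e-07 − (-0.0987654)) = -0.000137174.
After k=2: 0.371937.
Correction k=3: B_{6}/6! · (f^{(5)}(43) − f^{(5)}(3)) = 1/30240 · (-2.64883e-09 − (-0.329218)) = 1.08868e-05.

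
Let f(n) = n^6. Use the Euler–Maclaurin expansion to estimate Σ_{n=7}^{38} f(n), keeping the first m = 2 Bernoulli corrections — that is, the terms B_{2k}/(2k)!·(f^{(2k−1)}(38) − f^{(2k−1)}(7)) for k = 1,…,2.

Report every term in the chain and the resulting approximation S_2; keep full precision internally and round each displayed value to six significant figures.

∫_7^38 x^6 dx evaluates to 1.63450e+10.
Endpoint term: (f(7) + f(38))/2 = (117649 + 3.01094e+09)/2 = 1.50553e+09.
Integral + boundary = 1.78505e+10.
Correction k=1: B_{2}/2! · (f^{(1)}(38) − f^{(1)}(7)) = 1/12 · (4.75411e+08 − 100842) = 3.96092e+07.
After k=1: 1.78901e+10.
Correction k=2: B_{4}/4! · (f^{(3)}(38) − f^{(3)}(7)) = −1/720 · (6.58464e+06 − 41160.0) = -9088.17.

S_2 ≈ 1.78901e+10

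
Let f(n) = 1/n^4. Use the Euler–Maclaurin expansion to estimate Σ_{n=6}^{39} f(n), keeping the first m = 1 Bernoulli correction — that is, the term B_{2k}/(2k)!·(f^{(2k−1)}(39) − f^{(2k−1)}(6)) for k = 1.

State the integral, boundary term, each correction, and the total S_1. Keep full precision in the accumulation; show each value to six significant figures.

S_1 ≈ 0.00196647

Integral: ∫_6^39 1/x^4 dx = 0.00153759.
½[f(6) + f(39)] = ½[0.000771605 + 4.32257e-07] = 0.000386019.
So far: 0.00192361.
k=1: B_{2}/(2)! × [f^{(1)}(39) − f^{(1)}(6)] = 1/12 × (-4.43340e-08 − (-0.000514403)) = 4.28632e-05.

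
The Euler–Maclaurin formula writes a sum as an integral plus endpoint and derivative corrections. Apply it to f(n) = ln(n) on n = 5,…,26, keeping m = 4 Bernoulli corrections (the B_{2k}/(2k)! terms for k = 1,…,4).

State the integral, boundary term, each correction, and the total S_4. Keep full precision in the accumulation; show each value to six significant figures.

S_4 ≈ 58.0836

The integral term ∫_5^26 ln(x) dx = 55.6633.
½[f(5) + f(26)] = ½[1.60944 + 3.25810] = 2.43377.
Running total after boundary: 58.0971.
Correction k=1: B_{2}/2! · (f^{(1)}(26) − f^{(1)}(5)) = 1/12 · (0.0384615 − 0.200000) = -0.0134615.
Running total after k=1: 58.0836.
Correction k=2: B_{4}/4! · (f^{(3)}(26) − f^{(3)}(5)) = −1/720 · (0.000113792 − 0.0160000) = 2.20642e-05.
Running total after k=2: 58.0836.
Correction k=3: B_{6}/6! · (f^{(5)}(26) − f^{(5)}(5)) = 1/30240 · (2.01997e-06 − 0.00768000) = -2.53901e-07.
Running total after k=3: 58.0836.
Correction k=4: B_{8}/8! · (f^{(7)}(26) − f^{(7)}(5)) = −1/1209600 · (8.96436e-08 − 0.00921600) = 7.61897e-09.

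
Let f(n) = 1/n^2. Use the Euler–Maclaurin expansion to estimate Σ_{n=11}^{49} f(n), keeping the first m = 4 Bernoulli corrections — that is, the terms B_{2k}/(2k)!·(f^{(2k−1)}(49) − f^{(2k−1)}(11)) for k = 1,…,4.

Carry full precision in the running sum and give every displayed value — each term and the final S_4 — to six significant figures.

S_4 ≈ 0.0749650

Integral: ∫_11^49 1/x^2 dx = 0.0705009.
Boundary: ½(f(11) + f(49)) = ½(0.00826446 + 0.000416493) = 0.00434048.
So far: 0.0748414.
Correction k=1: B_{2}/2! · (f^{(1)}(49) − f^{(1)}(11)) = 1/12 · (-1.69997e-05 − (-0.00150263)) = 0.000123802.
Running total after k=1: 0.0749652.
Correction k=2: B_{4}/4! · (f^{(3)}(49) − f^{(3)}(11)) = −1/720 · (-8.49632e-08 − (-0.000149021)) = -2.06856e-07.
Running total after k=2: 0.0749650.
Correction k=3: B_{6}/6! · (f^{(5)}(49) − f^{(5)}(11)) = 1/30240 · (-1.06160e-09 − (-3.69474e-05)) = 1.22177e-09.
Running total after k=3: 0.0749650.
Correction k=4: B_{8}/8! · (f^{(7)}(49) − f^{(7)}(11)) = −1/1209600 · (-2.47603e-11 − (-1.70996e-05)) = -1.41366e-11.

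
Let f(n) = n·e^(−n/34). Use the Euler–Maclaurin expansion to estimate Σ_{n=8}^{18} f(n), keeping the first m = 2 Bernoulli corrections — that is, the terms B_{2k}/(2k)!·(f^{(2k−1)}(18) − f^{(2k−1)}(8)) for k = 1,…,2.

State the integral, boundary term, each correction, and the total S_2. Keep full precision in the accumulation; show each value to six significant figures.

The integral term ∫_8^18 x·e^(−x/34) dx = 87.3373.
Endpoint term: (f(8) + f(18))/2 = (6.32271 + 10.6011)/2 = 8.46192.
Running total after boundary: 95.7992.
Order-1 term: 1/12 · (0.277154 − 0.604376) = -0.0272686.
Running total after k=1: 95.7719.
Order-2 term: −1/720 · (0.00125870 − 0.00189018) = 8.77063e-07.

S_2 ≈ 95.7719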